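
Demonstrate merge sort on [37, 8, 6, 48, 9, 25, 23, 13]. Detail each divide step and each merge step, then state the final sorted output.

Merge sort trace:

Split: [37, 8, 6, 48, 9, 25, 23, 13] -> [37, 8, 6, 48] and [9, 25, 23, 13]
  Split: [37, 8, 6, 48] -> [37, 8] and [6, 48]
    Split: [37, 8] -> [37] and [8]
    Merge: [37] + [8] -> [8, 37]
    Split: [6, 48] -> [6] and [48]
    Merge: [6] + [48] -> [6, 48]
  Merge: [8, 37] + [6, 48] -> [6, 8, 37, 48]
  Split: [9, 25, 23, 13] -> [9, 25] and [23, 13]
    Split: [9, 25] -> [9] and [25]
    Merge: [9] + [25] -> [9, 25]
    Split: [23, 13] -> [23] and [13]
    Merge: [23] + [13] -> [13, 23]
  Merge: [9, 25] + [13, 23] -> [9, 13, 23, 25]
Merge: [6, 8, 37, 48] + [9, 13, 23, 25] -> [6, 8, 9, 13, 23, 25, 37, 48]

Final sorted array: [6, 8, 9, 13, 23, 25, 37, 48]

The merge sort proceeds by recursively splitting the array and merging sorted halves.
After all merges, the sorted array is [6, 8, 9, 13, 23, 25, 37, 48].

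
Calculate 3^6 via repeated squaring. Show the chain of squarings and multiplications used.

Computing 3^6 by squaring (build up from 3^1; each line after the first costs one multiplication):

3^1 = 3
3^2 = (3^1)^2 = 3^2 = 9
3^3 = 3 * 3^2 = 3 * 9 = 27
3^6 = (3^3)^2 = 27^2 = 729

Result: 729
Multiplications needed: 3 (3 lines after 3^1)

3^6 = 729. Using exponentiation by squaring, this requires 3 multiplications. The key idea: if the exponent is even, square the half-power; if odd, multiply by the base once.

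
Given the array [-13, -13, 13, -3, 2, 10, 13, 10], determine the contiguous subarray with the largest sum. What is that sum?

Using Kadane's algorithm on [-13, -13, 13, -3, 2, 10, 13, 10]:

Scanning through the array:
Position 1 (value -13): max_ending_here = -13, max_so_far = -13
Position 2 (value 13): max_ending_here = 13, max_so_far = 13
Position 3 (value -3): max_ending_here = 10, max_so_far = 13
Position 4 (value 2): max_ending_here = 12, max_so_far = 13
Position 5 (value 10): max_ending_here = 22, max_so_far = 22
Position 6 (value 13): max_ending_here = 35, max_so_far = 35
Position 7 (value 10): max_ending_here = 45, max_so_far = 45

Maximum subarray: [13, -3, 2, 10, 13, 10]
Maximum sum: 45

The maximum subarray is [13, -3, 2, 10, 13, 10] with sum 45. This subarray runs from index 2 to index 7.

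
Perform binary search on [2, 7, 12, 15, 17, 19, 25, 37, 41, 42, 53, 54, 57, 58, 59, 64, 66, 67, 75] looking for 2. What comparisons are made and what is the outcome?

Binary search for 2 in [2, 7, 12, 15, 17, 19, 25, 37, 41, 42, 53, 54, 57, 58, 59, 64, 66, 67, 75]:

lo=0, hi=18, mid=9, arr[mid]=42 -> 42 > 2, search left half
lo=0, hi=8, mid=4, arr[mid]=17 -> 17 > 2, search left half
lo=0, hi=3, mid=1, arr[mid]=7 -> 7 > 2, search left half
lo=0, hi=0, mid=0, arr[mid]=2 -> Found target at index 0!

Binary search finds 2 at index 0 after 4 comparisons. The search repeatedly halves the search space by comparing with the middle element.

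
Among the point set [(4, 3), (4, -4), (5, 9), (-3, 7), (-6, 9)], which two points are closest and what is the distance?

Computing all pairwise distances among 5 points:

d((4, 3), (4, -4)) = 7.0
d((4, 3), (5, 9)) = 6.0828
d((4, 3), (-3, 7)) = 8.0623
d((4, 3), (-6, 9)) = 11.6619
d((4, -4), (5, 9)) = 13.0384
d((4, -4), (-3, 7)) = 13.0384
d((4, -4), (-6, 9)) = 16.4012
d((5, 9), (-3, 7)) = 8.2462
d((5, 9), (-6, 9)) = 11.0
d((-3, 7), (-6, 9)) = 3.6056 <-- minimum

Closest pair: (-3, 7) and (-6, 9) with distance 3.6056

The closest pair is (-3, 7) and (-6, 9) with Euclidean distance 3.6056. For 5 points, brute-force pairwise comparison is shown above. For large n, the divide-and-conquer algorithm (sort by x, recurse on halves, check the dividing strip) achieves O(n log n).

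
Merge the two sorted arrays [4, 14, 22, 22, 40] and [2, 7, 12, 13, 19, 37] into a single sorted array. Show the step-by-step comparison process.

Merging process:

Compare 4 vs 2: take 2 from right. Merged: [2]
Compare 4 vs 7: take 4 from left. Merged: [2, 4]
Compare 14 vs 7: take 7 from right. Merged: [2, 4, 7]
Compare 14 vs 12: take 12 from right. Merged: [2, 4, 7, 12]
Compare 14 vs 13: take 13 from right. Merged: [2, 4, 7, 12, 13]
Compare 14 vs 19: take 14 from left. Merged: [2, 4, 7, 12, 13, 14]
Compare 22 vs 19: take 19 from right. Merged: [2, 4, 7, 12, 13, 14, 19]
Compare 22 vs 37: take 22 from left. Merged: [2, 4, 7, 12, 13, 14, 19, 22]
Compare 22 vs 37: take 22 from left. Merged: [2, 4, 7, 12, 13, 14, 19, 22, 22]
Compare 40 vs 37: take 37 from right. Merged: [2, 4, 7, 12, 13, 14, 19, 22, 22, 37]
Append remaining from left: [40]. Merged: [2, 4, 7, 12, 13, 14, 19, 22, 22, 37, 40]

Final merged array: [2, 4, 7, 12, 13, 14, 19, 22, 22, 37, 40]
Total comparisons: 10

The merged array is [2, 4, 7, 12, 13, 14, 19, 22, 22, 37, 40], requiring 10 comparisons. The merge step runs in O(n) time where n is the total number of elements.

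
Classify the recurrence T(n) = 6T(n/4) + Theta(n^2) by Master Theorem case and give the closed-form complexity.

Master Theorem for T(n) = 6T(n/4) + O(n^2):

a = 6, b = 4, c = 2
log_b(a) = log_4(6) = 1.2925

Case 3: c = 2 > log_4(6) = 1.2925
T(n) = O(n^2) = O(n^2)

For T(n) = 6T(n/4) + O(n^2): log_4(6) = 1.2925. This is Case 3 of the Master Theorem (c > log_b(a), work dominated by root), giving O(n^2).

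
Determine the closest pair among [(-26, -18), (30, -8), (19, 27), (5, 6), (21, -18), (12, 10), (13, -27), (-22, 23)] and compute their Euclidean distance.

Computing all pairwise distances among 8 points:

d((-26, -18), (30, -8)) = 56.8859
d((-26, -18), (19, 27)) = 63.6396
d((-26, -18), (5, 6)) = 39.2046
d((-26, -18), (21, -18)) = 47.0
d((-26, -18), (12, 10)) = 47.2017
d((-26, -18), (13, -27)) = 40.025
d((-26, -18), (-22, 23)) = 41.1947
d((30, -8), (19, 27)) = 36.6879
d((30, -8), (5, 6)) = 28.6531
d((30, -8), (21, -18)) = 13.4536
d((30, -8), (12, 10)) = 25.4558
d((30, -8), (13, -27)) = 25.4951
d((30, -8), (-22, 23)) = 60.5392
d((19, 27), (5, 6)) = 25.2389
d((19, 27), (21, -18)) = 45.0444
d((19, 27), (12, 10)) = 18.3848
d((19, 27), (13, -27)) = 54.3323
d((19, 27), (-22, 23)) = 41.1947
d((5, 6), (21, -18)) = 28.8444
d((5, 6), (12, 10)) = 8.0623 <-- minimum
d((5, 6), (13, -27)) = 33.9559
d((5, 6), (-22, 23)) = 31.9061
d((21, -18), (12, 10)) = 29.4109
d((21, -18), (13, -27)) = 12.0416
d((21, -18), (-22, 23)) = 59.4138
d((12, 10), (13, -27)) = 37.0135
d((12, 10), (-22, 23)) = 36.4005
d((13, -27), (-22, 23)) = 61.0328

Closest pair: (5, 6) and (12, 10) with distance 8.0623

The closest pair is (5, 6) and (12, 10) with Euclidean distance 8.0623. For 8 points, brute-force pairwise comparison is shown above. For large n, the divide-and-conquer algorithm (sort by x, recurse on halves, check the dividing strip) achieves O(n log n).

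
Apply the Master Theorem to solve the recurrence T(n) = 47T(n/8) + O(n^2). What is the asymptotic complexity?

Master Theorem for T(n) = 47T(n/8) + O(n^2):

a = 47, b = 8, c = 2
log_b(a) = log_8(47) = 1.8515

Case 3: c = 2 > log_8(47) = 1.8515
T(n) = O(n^2) = O(n^2)

For T(n) = 47T(n/8) + O(n^2): log_8(47) = 1.8515. This is Case 3 of the Master Theorem (c > log_b(a), work dominated by root), giving O(n^2).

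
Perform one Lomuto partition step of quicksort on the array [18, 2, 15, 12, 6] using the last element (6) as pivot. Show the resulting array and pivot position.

Lomuto partition with pivot = 6:

Initial array: [18, 2, 15, 12, 6]

arr[0]=18 > 6: no swap
arr[1]=2 <= 6: swap with position 0, array becomes [2, 18, 15, 12, 6]
arr[2]=15 > 6: no swap
arr[3]=12 > 6: no swap

Place pivot at position 1: [2, 6, 15, 12, 18]
Pivot position: 1

After partitioning with pivot 6, the array becomes [2, 6, 15, 12, 18]. The pivot is placed at index 1. All elements to the left of the pivot are <= 6, and all elements to the right are > 6.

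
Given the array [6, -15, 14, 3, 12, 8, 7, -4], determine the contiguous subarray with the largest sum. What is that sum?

Using Kadane's algorithm on [6, -15, 14, 3, 12, 8, 7, -4]:

Scanning through the array:
Position 1 (value -15): max_ending_here = -9, max_so_far = 6
Position 2 (value 14): max_ending_here = 14, max_so_far = 14
Position 3 (value 3): max_ending_here = 17, max_so_far = 17
Position 4 (value 12): max_ending_here = 29, max_so_far = 29
Position 5 (value 8): max_ending_here = 37, max_so_far = 37
Position 6 (value 7): max_ending_here = 44, max_so_far = 44
Position 7 (value -4): max_ending_here = 40, max_so_far = 44

Maximum subarray: [14, 3, 12, 8, 7]
Maximum sum: 44

The maximum subarray is [14, 3, 12, 8, 7] with sum 44. This subarray runs from index 2 to index 6.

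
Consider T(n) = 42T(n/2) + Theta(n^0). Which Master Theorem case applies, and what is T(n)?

Master Theorem for T(n) = 42T(n/2) + O(n^0):

a = 42, b = 2, c = 0
log_b(a) = log_2(42) = 5.3923

Case 1: c = 0 < log_2(42) = 5.3923
T(n) = O(n^(log_2 42))

For T(n) = 42T(n/2) + O(n^0): log_2(42) = 5.3923. This is Case 1 of the Master Theorem (c < log_b(a), work dominated by leaves), giving O(n^(log_2 42)).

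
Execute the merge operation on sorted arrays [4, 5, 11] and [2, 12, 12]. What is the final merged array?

Merging process:

Compare 4 vs 2: take 2 from right. Merged: [2]
Compare 4 vs 12: take 4 from left. Merged: [2, 4]
Compare 5 vs 12: take 5 from left. Merged: [2, 4, 5]
Compare 11 vs 12: take 11 from left. Merged: [2, 4, 5, 11]
Append remaining from right: [12, 12]. Merged: [2, 4, 5, 11, 12, 12]

Final merged array: [2, 4, 5, 11, 12, 12]
Total comparisons: 4

The merged array is [2, 4, 5, 11, 12, 12], requiring 4 comparisons. The merge step runs in O(n) time where n is the total number of elements.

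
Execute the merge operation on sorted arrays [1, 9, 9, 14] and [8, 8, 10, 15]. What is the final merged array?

Merging process:

Compare 1 vs 8: take 1 from left. Merged: [1]
Compare 9 vs 8: take 8 from right. Merged: [1, 8]
Compare 9 vs 8: take 8 from right. Merged: [1, 8, 8]
Compare 9 vs 10: take 9 from left. Merged: [1, 8, 8, 9]
Compare 9 vs 10: take 9 from left. Merged: [1, 8, 8, 9, 9]
Compare 14 vs 10: take 10 from right. Merged: [1, 8, 8, 9, 9, 10]
Compare 14 vs 15: take 14 from left. Merged: [1, 8, 8, 9, 9, 10, 14]
Append remaining from right: [15]. Merged: [1, 8, 8, 9, 9, 10, 14, 15]

Final merged array: [1, 8, 8, 9, 9, 10, 14, 15]
Total comparisons: 7

The merged array is [1, 8, 8, 9, 9, 10, 14, 15], requiring 7 comparisons. The merge step runs in O(n) time where n is the total number of elements.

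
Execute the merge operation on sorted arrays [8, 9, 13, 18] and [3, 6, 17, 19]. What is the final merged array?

Merging process:

Compare 8 vs 3: take 3 from right. Merged: [3]
Compare 8 vs 6: take 6 from right. Merged: [3, 6]
Compare 8 vs 17: take 8 from left. Merged: [3, 6, 8]
Compare 9 vs 17: take 9 from left. Merged: [3, 6, 8, 9]
Compare 13 vs 17: take 13 from left. Merged: [3, 6, 8, 9, 13]
Compare 18 vs 17: take 17 from right. Merged: [3, 6, 8, 9, 13, 17]
Compare 18 vs 19: take 18 from left. Merged: [3, 6, 8, 9, 13, 17, 18]
Append remaining from right: [19]. Merged: [3, 6, 8, 9, 13, 17, 18, 19]

Final merged array: [3, 6, 8, 9, 13, 17, 18, 19]
Total comparisons: 7

The merged array is [3, 6, 8, 9, 13, 17, 18, 19], requiring 7 comparisons. The merge step runs in O(n) time where n is the total number of elements.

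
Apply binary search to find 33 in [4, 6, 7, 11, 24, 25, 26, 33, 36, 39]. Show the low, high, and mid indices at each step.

Binary search for 33 in [4, 6, 7, 11, 24, 25, 26, 33, 36, 39]:

lo=0, hi=9, mid=4, arr[mid]=24 -> 24 < 33, search right half
lo=5, hi=9, mid=7, arr[mid]=33 -> Found target at index 7!

Binary search finds 33 at index 7 after 2 comparisons. The search repeatedly halves the search space by comparing with the middle element.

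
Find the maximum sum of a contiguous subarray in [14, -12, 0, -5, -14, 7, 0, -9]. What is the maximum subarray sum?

Using Kadane's algorithm on [14, -12, 0, -5, -14, 7, 0, -9]:

Scanning through the array:
Position 1 (value -12): max_ending_here = 2, max_so_far = 14
Position 2 (value 0): max_ending_here = 2, max_so_far = 14
Position 3 (value -5): max_ending_here = -3, max_so_far = 14
Position 4 (value -14): max_ending_here = -14, max_so_far = 14
Position 5 (value 7): max_ending_here = 7, max_so_far = 14
Position 6 (value 0): max_ending_here = 7, max_so_far = 14
Position 7 (value -9): max_ending_here = -2, max_so_far = 14

Maximum subarray: [14]
Maximum sum: 14

The maximum subarray is [14] with sum 14. This subarray runs from index 0 to index 0.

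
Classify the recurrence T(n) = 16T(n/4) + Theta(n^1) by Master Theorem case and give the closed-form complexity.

Master Theorem for T(n) = 16T(n/4) + O(n^1):

a = 16, b = 4, c = 1
log_b(a) = log_4(16) = 2.0000

Case 1: c = 1 < log_4(16) = 2.0000
T(n) = O(n^(log_4 16)) = O(n^2)

For T(n) = 16T(n/4) + O(n^1): log_4(16) = 2.0000. This is Case 1 of the Master Theorem (c < log_b(a), work dominated by leaves), giving O(n^2).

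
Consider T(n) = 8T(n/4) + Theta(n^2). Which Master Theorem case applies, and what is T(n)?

Master Theorem for T(n) = 8T(n/4) + O(n^2):

a = 8, b = 4, c = 2
log_b(a) = log_4(8) = 1.5000

Case 3: c = 2 > log_4(8) = 1.5000
T(n) = O(n^2) = O(n^2)

For T(n) = 8T(n/4) + O(n^2): log_4(8) = 1.5000. This is Case 3 of the Master Theorem (c > log_b(a), work dominated by root), giving O(n^2).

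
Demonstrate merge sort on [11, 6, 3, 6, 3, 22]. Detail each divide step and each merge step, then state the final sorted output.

Merge sort trace:

Split: [11, 6, 3, 6, 3, 22] -> [11, 6, 3] and [6, 3, 22]
  Split: [11, 6, 3] -> [11] and [6, 3]
    Split: [6, 3] -> [6] and [3]
    Merge: [6] + [3] -> [3, 6]
  Merge: [11] + [3, 6] -> [3, 6, 11]
  Split: [6, 3, 22] -> [6] and [3, 22]
    Split: [3, 22] -> [3] and [22]
    Merge: [3] + [22] -> [3, 22]
  Merge: [6] + [3, 22] -> [3, 6, 22]
Merge: [3, 6, 11] + [3, 6, 22] -> [3, 3, 6, 6, 11, 22]

Final sorted array: [3, 3, 6, 6, 11, 22]

The merge sort proceeds by recursively splitting the array and merging sorted halves.
After all merges, the sorted array is [3, 3, 6, 6, 11, 22].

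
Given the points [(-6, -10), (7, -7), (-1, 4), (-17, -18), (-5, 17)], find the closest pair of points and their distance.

Computing all pairwise distances among 5 points:

d((-6, -10), (7, -7)) = 13.3417 <-- minimum
d((-6, -10), (-1, 4)) = 14.8661
d((-6, -10), (-17, -18)) = 13.6015
d((-6, -10), (-5, 17)) = 27.0185
d((7, -7), (-1, 4)) = 13.6015
d((7, -7), (-17, -18)) = 26.4008
d((7, -7), (-5, 17)) = 26.8328
d((-1, 4), (-17, -18)) = 27.2029
d((-1, 4), (-5, 17)) = 13.6015
d((-17, -18), (-5, 17)) = 37.0

Closest pair: (-6, -10) and (7, -7) with distance 13.3417

The closest pair is (-6, -10) and (7, -7) with Euclidean distance 13.3417. For 5 points, brute-force pairwise comparison is shown above. For large n, the divide-and-conquer algorithm (sort by x, recurse on halves, check the dividing strip) achieves O(n log n).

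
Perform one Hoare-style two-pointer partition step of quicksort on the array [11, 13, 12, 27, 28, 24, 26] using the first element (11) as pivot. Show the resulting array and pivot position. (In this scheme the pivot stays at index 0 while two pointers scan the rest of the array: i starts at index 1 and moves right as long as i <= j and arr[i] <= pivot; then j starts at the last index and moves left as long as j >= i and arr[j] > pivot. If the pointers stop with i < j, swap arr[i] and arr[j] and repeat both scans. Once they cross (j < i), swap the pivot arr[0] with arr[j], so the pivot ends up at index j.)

Hoare-style two-pointer partition with pivot = 11:

Initial array: [11, 13, 12, 27, 28, 24, 26]

Pointers start at i = 1, j = 6.
i ends at 1, j ends at 0: the pointers have crossed (j < i), so scanning stops.

j = 0, so swapping arr[0] with arr[j] leaves the pivot at position 0: [11, 13, 12, 27, 28, 24, 26]
Pivot position: 0

After partitioning with pivot 11, the array becomes [11, 13, 12, 27, 28, 24, 26]. The pivot is placed at index 0. All elements to the left of the pivot are <= 11, and all elements to the right are > 11.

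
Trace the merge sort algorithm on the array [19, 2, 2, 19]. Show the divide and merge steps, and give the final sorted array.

Merge sort trace:

Split: [19, 2, 2, 19] -> [19, 2] and [2, 19]
  Split: [19, 2] -> [19] and [2]
  Merge: [19] + [2] -> [2, 19]
  Split: [2, 19] -> [2] and [19]
  Merge: [2] + [19] -> [2, 19]
Merge: [2, 19] + [2, 19] -> [2, 2, 19, 19]

Final sorted array: [2, 2, 19, 19]

The merge sort proceeds by recursively splitting the array and merging sorted halves.
After all merges, the sorted array is [2, 2, 19, 19].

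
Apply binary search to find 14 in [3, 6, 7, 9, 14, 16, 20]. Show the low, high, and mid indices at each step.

Binary search for 14 in [3, 6, 7, 9, 14, 16, 20]:

lo=0, hi=6, mid=3, arr[mid]=9 -> 9 < 14, search right half
lo=4, hi=6, mid=5, arr[mid]=16 -> 16 > 14, search left half
lo=4, hi=4, mid=4, arr[mid]=14 -> Found target at index 4!

Binary search finds 14 at index 4 after 3 comparisons. The search repeatedly halves the search space by comparing with the middle element.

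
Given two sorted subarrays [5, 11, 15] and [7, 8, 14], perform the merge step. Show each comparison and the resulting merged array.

Merging process:

Compare 5 vs 7: take 5 from left. Merged: [5]
Compare 11 vs 7: take 7 from right. Merged: [5, 7]
Compare 11 vs 8: take 8 from right. Merged: [5, 7, 8]
Compare 11 vs 14: take 11 from left. Merged: [5, 7, 8, 11]
Compare 15 vs 14: take 14 from right. Merged: [5, 7, 8, 11, 14]
Append remaining from left: [15]. Merged: [5, 7, 8, 11, 14, 15]

Final merged array: [5, 7, 8, 11, 14, 15]
Total comparisons: 5

The merged array is [5, 7, 8, 11, 14, 15], requiring 5 comparisons. The merge step runs in O(n) time where n is the total number of elements.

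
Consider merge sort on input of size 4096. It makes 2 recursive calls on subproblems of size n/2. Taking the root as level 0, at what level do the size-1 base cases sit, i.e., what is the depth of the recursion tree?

For divide and conquer with division factor 2:

Problem sizes at each level:
Level 0: 4096
Level 1: 2048
Level 2: 1024
Level 3: 512
Level 4: 256
Level 5: 128
Level 6: 64
Level 7: 32
Level 8: 16
Level 9: 8
Level 10: 4
Level 11: 2
Level 12: 1

The root is level 0 and the size-1 base case is level 12 (the tree spans levels 0 through 12, i.e. 13 levels counting the root), so the depth is the number of divisions: log_2(4096) = 12

The recursion tree depth is log_2(4096) = 12. At each level, the problem size is divided by 2, so it takes 12 divisions to reduce to a base case of size 1. The algorithm makes 2 recursive calls at each level.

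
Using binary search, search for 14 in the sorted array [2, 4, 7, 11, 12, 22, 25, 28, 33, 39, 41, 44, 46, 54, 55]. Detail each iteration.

Binary search for 14 in [2, 4, 7, 11, 12, 22, 25, 28, 33, 39, 41, 44, 46, 54, 55]:

lo=0, hi=14, mid=7, arr[mid]=28 -> 28 > 14, search left half
lo=0, hi=6, mid=3, arr[mid]=11 -> 11 < 14, search right half
lo=4, hi=6, mid=5, arr[mid]=22 -> 22 > 14, search left half
lo=4, hi=4, mid=4, arr[mid]=12 -> 12 < 14, search right half
lo=5 > hi=4, target 14 not found

Binary search determines that 14 is not in the array after 4 comparisons. The search space was exhausted without finding the target.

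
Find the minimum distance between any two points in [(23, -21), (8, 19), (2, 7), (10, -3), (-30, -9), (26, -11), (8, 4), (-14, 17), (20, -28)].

Computing all pairwise distances among 9 points:

d((23, -21), (8, 19)) = 42.72
d((23, -21), (2, 7)) = 35.0
d((23, -21), (10, -3)) = 22.2036
d((23, -21), (-30, -9)) = 54.3415
d((23, -21), (26, -11)) = 10.4403
d((23, -21), (8, 4)) = 29.1548
d((23, -21), (-14, 17)) = 53.0377
d((23, -21), (20, -28)) = 7.6158
d((8, 19), (2, 7)) = 13.4164
d((8, 19), (10, -3)) = 22.0907
d((8, 19), (-30, -9)) = 47.2017
d((8, 19), (26, -11)) = 34.9857
d((8, 19), (8, 4)) = 15.0
d((8, 19), (-14, 17)) = 22.0907
d((8, 19), (20, -28)) = 48.5077
d((2, 7), (10, -3)) = 12.8062
d((2, 7), (-30, -9)) = 35.7771
d((2, 7), (26, -11)) = 30.0
d((2, 7), (8, 4)) = 6.7082 <-- minimum
d((2, 7), (-14, 17)) = 18.868
d((2, 7), (20, -28)) = 39.3573
d((10, -3), (-30, -9)) = 40.4475
d((10, -3), (26, -11)) = 17.8885
d((10, -3), (8, 4)) = 7.2801
d((10, -3), (-14, 17)) = 31.241
d((10, -3), (20, -28)) = 26.9258
d((-30, -9), (26, -11)) = 56.0357
d((-30, -9), (8, 4)) = 40.1622
d((-30, -9), (-14, 17)) = 30.5287
d((-30, -9), (20, -28)) = 53.4883
d((26, -11), (8, 4)) = 23.4307
d((26, -11), (-14, 17)) = 48.8262
d((26, -11), (20, -28)) = 18.0278
d((8, 4), (-14, 17)) = 25.5539
d((8, 4), (20, -28)) = 34.176
d((-14, 17), (20, -28)) = 56.4004

Closest pair: (2, 7) and (8, 4) with distance 6.7082

The closest pair is (2, 7) and (8, 4) with Euclidean distance 6.7082. For 9 points, brute-force pairwise comparison is shown above. For large n, the divide-and-conquer algorithm (sort by x, recurse on halves, check the dividing strip) achieves O(n log n).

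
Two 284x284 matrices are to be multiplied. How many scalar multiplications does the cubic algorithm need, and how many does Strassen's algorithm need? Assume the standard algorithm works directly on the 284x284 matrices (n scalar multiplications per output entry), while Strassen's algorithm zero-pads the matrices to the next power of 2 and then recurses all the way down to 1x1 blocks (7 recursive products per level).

Matrix multiplication for 284x284 matrices:

Strassen's algorithm requires power-of-2 dimensions. Pad 284x284 to 512x512 (next power of 2).

Standard algorithm: 284^3 = 22906304 multiplications
Strassen's algorithm: 7^(log2(512)) = 7^9 = 40353607 multiplications
Difference: 22906304 - 40353607 = -17447303 (Strassen uses MORE here due to padding overhead — for small or just-over-power-of-2 n, padding can outweigh the per-level savings)

Standard: 22906304 multiplications (284^3). Strassen: 40353607 multiplications (7^9, after padding to 512x512). Strassen reduces 8 recursive multiplications to 7 at each level.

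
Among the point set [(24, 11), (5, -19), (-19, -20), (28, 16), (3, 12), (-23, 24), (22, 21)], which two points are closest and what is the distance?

Computing all pairwise distances among 7 points:

d((24, 11), (5, -19)) = 35.5106
d((24, 11), (-19, -20)) = 53.0094
d((24, 11), (28, 16)) = 6.4031 <-- minimum
d((24, 11), (3, 12)) = 21.0238
d((24, 11), (-23, 24)) = 48.7647
d((24, 11), (22, 21)) = 10.198
d((5, -19), (-19, -20)) = 24.0208
d((5, -19), (28, 16)) = 41.8808
d((5, -19), (3, 12)) = 31.0644
d((5, -19), (-23, 24)) = 51.3128
d((5, -19), (22, 21)) = 43.4626
d((-19, -20), (28, 16)) = 59.203
d((-19, -20), (3, 12)) = 38.833
d((-19, -20), (-23, 24)) = 44.1814
d((-19, -20), (22, 21)) = 57.9828
d((28, 16), (3, 12)) = 25.318
d((28, 16), (-23, 24)) = 51.6236
d((28, 16), (22, 21)) = 7.8102
d((3, 12), (-23, 24)) = 28.6356
d((3, 12), (22, 21)) = 21.0238
d((-23, 24), (22, 21)) = 45.0999

Closest pair: (24, 11) and (28, 16) with distance 6.4031

The closest pair is (24, 11) and (28, 16) with Euclidean distance 6.4031. For 7 points, brute-force pairwise comparison is shown above. For large n, the divide-and-conquer algorithm (sort by x, recurse on halves, check the dividing strip) achieves O(n log n).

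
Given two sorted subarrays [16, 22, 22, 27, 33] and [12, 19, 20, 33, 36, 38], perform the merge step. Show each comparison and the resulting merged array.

Merging process:

Compare 16 vs 12: take 12 from right. Merged: [12]
Compare 16 vs 19: take 16 from left. Merged: [12, 16]
Compare 22 vs 19: take 19 from right. Merged: [12, 16, 19]
Compare 22 vs 20: take 20 from right. Merged: [12, 16, 19, 20]
Compare 22 vs 33: take 22 from left. Merged: [12, 16, 19, 20, 22]
Compare 22 vs 33: take 22 from left. Merged: [12, 16, 19, 20, 22, 22]
Compare 27 vs 33: take 27 from left. Merged: [12, 16, 19, 20, 22, 22, 27]
Compare 33 vs 33: take 33 from left. Merged: [12, 16, 19, 20, 22, 22, 27, 33]
Append remaining from right: [33, 36, 38]. Merged: [12, 16, 19, 20, 22, 22, 27, 33, 33, 36, 38]

Final merged array: [12, 16, 19, 20, 22, 22, 27, 33, 33, 36, 38]
Total comparisons: 8

The merged array is [12, 16, 19, 20, 22, 22, 27, 33, 33, 36, 38], requiring 8 comparisons. The merge step runs in O(n) time where n is the total number of elements.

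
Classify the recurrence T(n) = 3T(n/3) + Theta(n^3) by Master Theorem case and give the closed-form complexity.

Master Theorem for T(n) = 3T(n/3) + O(n^3):

a = 3, b = 3, c = 3
log_b(a) = log_3(3) = 1.0000

Case 3: c = 3 > log_3(3) = 1.0000
T(n) = O(n^3) = O(n^3)

For T(n) = 3T(n/3) + O(n^3): log_3(3) = 1.0000. This is Case 3 of the Master Theorem (c > log_b(a), work dominated by root), giving O(n^3).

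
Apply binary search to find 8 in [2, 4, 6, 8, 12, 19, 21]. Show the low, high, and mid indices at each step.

Binary search for 8 in [2, 4, 6, 8, 12, 19, 21]:

lo=0, hi=6, mid=3, arr[mid]=8 -> Found target at index 3!

Binary search finds 8 at index 3 after 1 comparisons. The search repeatedly halves the search space by comparing with the middle element.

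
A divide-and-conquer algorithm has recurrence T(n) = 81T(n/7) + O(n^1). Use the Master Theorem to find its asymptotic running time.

Master Theorem for T(n) = 81T(n/7) + O(n^1):

a = 81, b = 7, c = 1
log_b(a) = log_7(81) = 2.2583

Case 1: c = 1 < log_7(81) = 2.2583
T(n) = O(n^(log_7 81))

For T(n) = 81T(n/7) + O(n^1): log_7(81) = 2.2583. This is Case 1 of the Master Theorem (c < log_b(a), work dominated by leaves), giving O(n^(log_7 81)).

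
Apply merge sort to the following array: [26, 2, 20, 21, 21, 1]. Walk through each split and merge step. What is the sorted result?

Merge sort trace:

Split: [26, 2, 20, 21, 21, 1] -> [26, 2, 20] and [21, 21, 1]
  Split: [26, 2, 20] -> [26] and [2, 20]
    Split: [2, 20] -> [2] and [20]
    Merge: [2] + [20] -> [2, 20]
  Merge: [26] + [2, 20] -> [2, 20, 26]
  Split: [21, 21, 1] -> [21] and [21, 1]
    Split: [21, 1] -> [21] and [1]
    Merge: [21] + [1] -> [1, 21]
  Merge: [21] + [1, 21] -> [1, 21, 21]
Merge: [2, 20, 26] + [1, 21, 21] -> [1, 2, 20, 21, 21, 26]

Final sorted array: [1, 2, 20, 21, 21, 26]

The merge sort proceeds by recursively splitting the array and merging sorted halves.
After all merges, the sorted array is [1, 2, 20, 21, 21, 26].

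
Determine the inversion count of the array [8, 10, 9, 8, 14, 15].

Finding inversions in [8, 10, 9, 8, 14, 15]:

(1, 2): arr[1]=10 > arr[2]=9
(1, 3): arr[1]=10 > arr[3]=8
(2, 3): arr[2]=9 > arr[3]=8

Total inversions: 3

The array has 3 inversion(s): (1,2), (1,3), (2,3). Each pair (i,j) satisfies i < j and arr[i] > arr[j].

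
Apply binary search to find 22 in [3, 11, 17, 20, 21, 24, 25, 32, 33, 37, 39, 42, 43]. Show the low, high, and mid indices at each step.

Binary search for 22 in [3, 11, 17, 20, 21, 24, 25, 32, 33, 37, 39, 42, 43]:

lo=0, hi=12, mid=6, arr[mid]=25 -> 25 > 22, search left half
lo=0, hi=5, mid=2, arr[mid]=17 -> 17 < 22, search right half
lo=3, hi=5, mid=4, arr[mid]=21 -> 21 < 22, search right half
lo=5, hi=5, mid=5, arr[mid]=24 -> 24 > 22, search left half
lo=5 > hi=4, target 22 not found

Binary search determines that 22 is not in the array after 4 comparisons. The search space was exhausted without finding the target.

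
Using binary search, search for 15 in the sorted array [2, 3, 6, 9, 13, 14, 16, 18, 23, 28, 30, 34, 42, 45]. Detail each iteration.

Binary search for 15 in [2, 3, 6, 9, 13, 14, 16, 18, 23, 28, 30, 34, 42, 45]:

lo=0, hi=13, mid=6, arr[mid]=16 -> 16 > 15, search left half
lo=0, hi=5, mid=2, arr[mid]=6 -> 6 < 15, search right half
lo=3, hi=5, mid=4, arr[mid]=13 -> 13 < 15, search right half
lo=5, hi=5, mid=5, arr[mid]=14 -> 14 < 15, search right half
lo=6 > hi=5, target 15 not found

Binary search determines that 15 is not in the array after 4 comparisons. The search space was exhausted without finding the target.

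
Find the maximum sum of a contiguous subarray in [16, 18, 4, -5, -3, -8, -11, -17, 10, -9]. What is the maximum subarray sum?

Using Kadane's algorithm on [16, 18, 4, -5, -3, -8, -11, -17, 10, -9]:

Scanning through the array:
Position 1 (value 18): max_ending_here = 34, max_so_far = 34
Position 2 (value 4): max_ending_here = 38, max_so_far = 38
Position 3 (value -5): max_ending_here = 33, max_so_far = 38
Position 4 (value -3): max_ending_here = 30, max_so_far = 38
Position 5 (value -8): max_ending_here = 22, max_so_far = 38
Position 6 (value -11): max_ending_here = 11, max_so_far = 38
Position 7 (value -17): max_ending_here = -6, max_so_far = 38
Position 8 (value 10): max_ending_here = 10, max_so_far = 38
Position 9 (value -9): max_ending_here = 1, max_so_far = 38

Maximum subarray: [16, 18, 4]
Maximum sum: 38

The maximum subarray is [16, 18, 4] with sum 38. This subarray runs from index 0 to index 2.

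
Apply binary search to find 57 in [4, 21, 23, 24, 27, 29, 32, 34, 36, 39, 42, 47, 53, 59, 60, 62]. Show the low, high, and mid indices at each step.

Binary search for 57 in [4, 21, 23, 24, 27, 29, 32, 34, 36, 39, 42, 47, 53, 59, 60, 62]:

lo=0, hi=15, mid=7, arr[mid]=34 -> 34 < 57, search right half
lo=8, hi=15, mid=11, arr[mid]=47 -> 47 < 57, search right half
lo=12, hi=15, mid=13, arr[mid]=59 -> 59 > 57, search left half
lo=12, hi=12, mid=12, arr[mid]=53 -> 53 < 57, search right half
lo=13 > hi=12, target 57 not found

Binary search determines that 57 is not in the array after 4 comparisons. The search space was exhausted without finding the target.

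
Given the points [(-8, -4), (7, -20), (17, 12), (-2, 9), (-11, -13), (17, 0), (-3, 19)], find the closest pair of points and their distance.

Computing all pairwise distances among 7 points:

d((-8, -4), (7, -20)) = 21.9317
d((-8, -4), (17, 12)) = 29.6816
d((-8, -4), (-2, 9)) = 14.3178
d((-8, -4), (-11, -13)) = 9.4868 <-- minimum
d((-8, -4), (17, 0)) = 25.318
d((-8, -4), (-3, 19)) = 23.5372
d((7, -20), (17, 12)) = 33.5261
d((7, -20), (-2, 9)) = 30.3645
d((7, -20), (-11, -13)) = 19.3132
d((7, -20), (17, 0)) = 22.3607
d((7, -20), (-3, 19)) = 40.2616
d((17, 12), (-2, 9)) = 19.2354
d((17, 12), (-11, -13)) = 37.5366
d((17, 12), (17, 0)) = 12.0
d((17, 12), (-3, 19)) = 21.1896
d((-2, 9), (-11, -13)) = 23.7697
d((-2, 9), (17, 0)) = 21.0238
d((-2, 9), (-3, 19)) = 10.0499
d((-11, -13), (17, 0)) = 30.8707
d((-11, -13), (-3, 19)) = 32.9848
d((17, 0), (-3, 19)) = 27.5862

Closest pair: (-8, -4) and (-11, -13) with distance 9.4868

The closest pair is (-8, -4) and (-11, -13) with Euclidean distance 9.4868. For 7 points, brute-force pairwise comparison is shown above. For large n, the divide-and-conquer algorithm (sort by x, recurse on halves, check the dividing strip) achieves O(n log n).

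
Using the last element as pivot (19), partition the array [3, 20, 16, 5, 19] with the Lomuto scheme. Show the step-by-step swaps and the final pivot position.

Lomuto partition with pivot = 19:

Initial array: [3, 20, 16, 5, 19]

arr[0]=3 <= 19: swap with position 0, array becomes [3, 20, 16, 5, 19]
arr[1]=20 > 19: no swap
arr[2]=16 <= 19: swap with position 1, array becomes [3, 16, 20, 5, 19]
arr[3]=5 <= 19: swap with position 2, array becomes [3, 16, 5, 20, 19]

Place pivot at position 3: [3, 16, 5, 19, 20]
Pivot position: 3

After partitioning with pivot 19, the array becomes [3, 16, 5, 19, 20]. The pivot is placed at index 3. All elements to the left of the pivot are <= 19, and all elements to the right are > 19.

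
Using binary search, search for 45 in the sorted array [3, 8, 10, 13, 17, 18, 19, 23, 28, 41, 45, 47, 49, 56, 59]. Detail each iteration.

Binary search for 45 in [3, 8, 10, 13, 17, 18, 19, 23, 28, 41, 45, 47, 49, 56, 59]:

lo=0, hi=14, mid=7, arr[mid]=23 -> 23 < 45, search right half
lo=8, hi=14, mid=11, arr[mid]=47 -> 47 > 45, search left half
lo=8, hi=10, mid=9, arr[mid]=41 -> 41 < 45, search right half
lo=10, hi=10, mid=10, arr[mid]=45 -> Found target at index 10!

Binary search finds 45 at index 10 after 4 comparisons. The search repeatedly halves the search space by comparing with the middle element.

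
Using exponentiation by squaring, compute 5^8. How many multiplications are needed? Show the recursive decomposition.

Computing 5^8 by squaring (build up from 5^1; each line after the first costs one multiplication):

5^1 = 5
5^2 = (5^1)^2 = 5^2 = 25
5^4 = (5^2)^2 = 25^2 = 625
5^8 = (5^4)^2 = 625^2 = 390625

Result: 390625
Multiplications needed: 3 (3 lines after 5^1)

5^8 = 390625. Using exponentiation by squaring, this requires 3 multiplications. The key idea: if the exponent is even, square the half-power; if odd, multiply by the base once.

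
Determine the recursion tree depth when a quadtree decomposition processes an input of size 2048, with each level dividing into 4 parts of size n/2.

For divide and conquer with division factor 2:

Problem sizes at each level:
Level 0: 2048
Level 1: 1024
Level 2: 512
Level 3: 256
Level 4: 128
Level 5: 64
Level 6: 32
Level 7: 16
Level 8: 8
Level 9: 4
Level 10: 2
Level 11: 1

The root is level 0 and the size-1 base case is level 11 (the tree spans levels 0 through 11, i.e. 12 levels counting the root), so the depth is the number of divisions: log_2(2048) = 11

The recursion tree depth is log_2(2048) = 11. At each level, the problem size is divided by 2, so it takes 11 divisions to reduce to a base case of size 1. The algorithm makes 4 recursive calls at each level.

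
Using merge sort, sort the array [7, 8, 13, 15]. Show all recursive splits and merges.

Merge sort trace:

Split: [7, 8, 13, 15] -> [7, 8] and [13, 15]
  Split: [7, 8] -> [7] and [8]
  Merge: [7] + [8] -> [7, 8]
  Split: [13, 15] -> [13] and [15]
  Merge: [13] + [15] -> [13, 15]
Merge: [7, 8] + [13, 15] -> [7, 8, 13, 15]

Final sorted array: [7, 8, 13, 15]

The merge sort proceeds by recursively splitting the array and merging sorted halves.
After all merges, the sorted array is [7, 8, 13, 15].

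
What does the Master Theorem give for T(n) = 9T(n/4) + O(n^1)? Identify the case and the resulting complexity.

Master Theorem for T(n) = 9T(n/4) + O(n^1):

a = 9, b = 4, c = 1
log_b(a) = log_4(9) = 1.5850

Case 1: c = 1 < log_4(9) = 1.5850
T(n) = O(n^(log_4 9))

For T(n) = 9T(n/4) + O(n^1): log_4(9) = 1.5850. This is Case 1 of the Master Theorem (c < log_b(a), work dominated by leaves), giving O(n^(log_4 9)).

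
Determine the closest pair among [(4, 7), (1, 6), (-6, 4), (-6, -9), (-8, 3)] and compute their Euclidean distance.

Computing all pairwise distances among 5 points:

d((4, 7), (1, 6)) = 3.1623
d((4, 7), (-6, 4)) = 10.4403
d((4, 7), (-6, -9)) = 18.868
d((4, 7), (-8, 3)) = 12.6491
d((1, 6), (-6, 4)) = 7.2801
d((1, 6), (-6, -9)) = 16.5529
d((1, 6), (-8, 3)) = 9.4868
d((-6, 4), (-6, -9)) = 13.0
d((-6, 4), (-8, 3)) = 2.2361 <-- minimum
d((-6, -9), (-8, 3)) = 12.1655

Closest pair: (-6, 4) and (-8, 3) with distance 2.2361

The closest pair is (-6, 4) and (-8, 3) with Euclidean distance 2.2361. For 5 points, brute-force pairwise comparison is shown above. For large n, the divide-and-conquer algorithm (sort by x, recurse on halves, check the dividing strip) achieves O(n log n).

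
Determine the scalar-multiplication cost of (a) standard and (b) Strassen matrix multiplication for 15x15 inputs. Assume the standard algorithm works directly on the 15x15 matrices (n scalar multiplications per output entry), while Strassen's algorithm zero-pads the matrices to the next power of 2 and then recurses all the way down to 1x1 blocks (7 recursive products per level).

Matrix multiplication for 15x15 matrices:

Strassen's algorithm requires power-of-2 dimensions. Pad 15x15 to 16x16 (next power of 2).

Standard algorithm: 15^3 = 3375 multiplications
Strassen's algorithm: 7^(log2(16)) = 7^4 = 2401 multiplications
Savings: 3375 - 2401 = 974 multiplications

Standard: 3375 multiplications (15^3). Strassen: 2401 multiplications (7^4, after padding to 16x16). Strassen reduces 8 recursive multiplications to 7 at each level.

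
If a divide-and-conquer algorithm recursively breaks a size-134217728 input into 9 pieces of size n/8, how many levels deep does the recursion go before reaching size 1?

For divide and conquer with division factor 8:

Problem sizes at each level:
Level 0: 134217728
Level 1: 16777216
Level 2: 2097152
Level 3: 262144
Level 4: 32768
Level 5: 4096
Level 6: 512
Level 7: 64
Level 8: 8
Level 9: 1

The root is level 0 and the size-1 base case is level 9 (the tree spans levels 0 through 9, i.e. 10 levels counting the root), so the depth is the number of divisions: log_8(134217728) = 9

The recursion tree depth is log_8(134217728) = 9. At each level, the problem size is divided by 8, so it takes 9 divisions to reduce to a base case of size 1. The algorithm makes 9 recursive calls at each level.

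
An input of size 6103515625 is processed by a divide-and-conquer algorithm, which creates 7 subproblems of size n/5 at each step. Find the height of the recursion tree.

For divide and conquer with division factor 5:

Problem sizes at each level:
Level 0: 6103515625
Level 1: 1220703125
Level 2: 244140625
Level 3: 48828125
Level 4: 9765625
Level 5: 1953125
Level 6: 390625
Level 7: 78125
Level 8: 15625
Level 9: 3125
Level 10: 625
Level 11: 125
Level 12: 25
Level 13: 5
Level 14: 1

The root is level 0 and the size-1 base case is level 14 (the tree spans levels 0 through 14, i.e. 15 levels counting the root), so the depth is the number of divisions: log_5(6103515625) = 14

The recursion tree depth is log_5(6103515625) = 14. At each level, the problem size is divided by 5, so it takes 14 divisions to reduce to a base case of size 1. The algorithm makes 7 recursive calls at each level.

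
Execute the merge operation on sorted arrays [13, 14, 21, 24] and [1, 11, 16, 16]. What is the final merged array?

Merging process:

Compare 13 vs 1: take 1 from right. Merged: [1]
Compare 13 vs 11: take 11 from right. Merged: [1, 11]
Compare 13 vs 16: take 13 from left. Merged: [1, 11, 13]
Compare 14 vs 16: take 14 from left. Merged: [1, 11, 13, 14]
Compare 21 vs 16: take 16 from right. Merged: [1, 11, 13, 14, 16]
Compare 21 vs 16: take 16 from right. Merged: [1, 11, 13, 14, 16, 16]
Append remaining from left: [21, 24]. Merged: [1, 11, 13, 14, 16, 16, 21, 24]

Final merged array: [1, 11, 13, 14, 16, 16, 21, 24]
Total comparisons: 6

The merged array is [1, 11, 13, 14, 16, 16, 21, 24], requiring 6 comparisons. The merge step runs in O(n) time where n is the total number of elements.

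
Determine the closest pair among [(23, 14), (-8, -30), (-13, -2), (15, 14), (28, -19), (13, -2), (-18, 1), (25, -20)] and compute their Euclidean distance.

Computing all pairwise distances among 8 points:

d((23, 14), (-8, -30)) = 53.8238
d((23, 14), (-13, -2)) = 39.3954
d((23, 14), (15, 14)) = 8.0
d((23, 14), (28, -19)) = 33.3766
d((23, 14), (13, -2)) = 18.868
d((23, 14), (-18, 1)) = 43.0116
d((23, 14), (25, -20)) = 34.0588
d((-8, -30), (-13, -2)) = 28.4429
d((-8, -30), (15, 14)) = 49.6488
d((-8, -30), (28, -19)) = 37.6431
d((-8, -30), (13, -2)) = 35.0
d((-8, -30), (-18, 1)) = 32.573
d((-8, -30), (25, -20)) = 34.4819
d((-13, -2), (15, 14)) = 32.249
d((-13, -2), (28, -19)) = 44.3847
d((-13, -2), (13, -2)) = 26.0
d((-13, -2), (-18, 1)) = 5.831
d((-13, -2), (25, -20)) = 42.0476
d((15, 14), (28, -19)) = 35.4683
d((15, 14), (13, -2)) = 16.1245
d((15, 14), (-18, 1)) = 35.4683
d((15, 14), (25, -20)) = 35.4401
d((28, -19), (13, -2)) = 22.6716
d((28, -19), (-18, 1)) = 50.1597
d((28, -19), (25, -20)) = 3.1623 <-- minimum
d((13, -2), (-18, 1)) = 31.1448
d((13, -2), (25, -20)) = 21.6333
d((-18, 1), (25, -20)) = 47.8539

Closest pair: (28, -19) and (25, -20) with distance 3.1623

The closest pair is (28, -19) and (25, -20) with Euclidean distance 3.1623. For 8 points, brute-force pairwise comparison is shown above. For large n, the divide-and-conquer algorithm (sort by x, recurse on halves, check the dividing strip) achieves O(n log n).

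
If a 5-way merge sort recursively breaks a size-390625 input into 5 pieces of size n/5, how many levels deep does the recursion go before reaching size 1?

For divide and conquer with division factor 5:

Problem sizes at each level:
Level 0: 390625
Level 1: 78125
Level 2: 15625
Level 3: 3125
Level 4: 625
Level 5: 125
Level 6: 25
Level 7: 5
Level 8: 1

The root is level 0 and the size-1 base case is level 8 (the tree spans levels 0 through 8, i.e. 9 levels counting the root), so the depth is the number of divisions: log_5(390625) = 8

The recursion tree depth is log_5(390625) = 8. At each level, the problem size is divided by 5, so it takes 8 divisions to reduce to a base case of size 1. The algorithm makes 5 recursive calls at each level.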